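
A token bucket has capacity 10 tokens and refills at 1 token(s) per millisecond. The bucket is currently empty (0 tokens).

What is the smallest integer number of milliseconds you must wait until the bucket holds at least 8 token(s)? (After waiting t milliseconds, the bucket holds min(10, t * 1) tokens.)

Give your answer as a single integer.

Answer: 8

Derivation:
Need t * 1 >= 8, so t >= 8/1.
Smallest integer t = ceil(8/1) = 8.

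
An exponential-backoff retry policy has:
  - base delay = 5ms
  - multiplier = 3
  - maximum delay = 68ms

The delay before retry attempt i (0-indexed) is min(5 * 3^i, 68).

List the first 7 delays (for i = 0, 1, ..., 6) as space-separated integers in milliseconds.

Computing each delay:
  i=0: min(5*3^0, 68) = 5
  i=1: min(5*3^1, 68) = 15
  i=2: min(5*3^2, 68) = 45
  i=3: min(5*3^3, 68) = 68
  i=4: min(5*3^4, 68) = 68
  i=5: min(5*3^5, 68) = 68
  i=6: min(5*3^6, 68) = 68

Answer: 5 15 45 68 68 68 68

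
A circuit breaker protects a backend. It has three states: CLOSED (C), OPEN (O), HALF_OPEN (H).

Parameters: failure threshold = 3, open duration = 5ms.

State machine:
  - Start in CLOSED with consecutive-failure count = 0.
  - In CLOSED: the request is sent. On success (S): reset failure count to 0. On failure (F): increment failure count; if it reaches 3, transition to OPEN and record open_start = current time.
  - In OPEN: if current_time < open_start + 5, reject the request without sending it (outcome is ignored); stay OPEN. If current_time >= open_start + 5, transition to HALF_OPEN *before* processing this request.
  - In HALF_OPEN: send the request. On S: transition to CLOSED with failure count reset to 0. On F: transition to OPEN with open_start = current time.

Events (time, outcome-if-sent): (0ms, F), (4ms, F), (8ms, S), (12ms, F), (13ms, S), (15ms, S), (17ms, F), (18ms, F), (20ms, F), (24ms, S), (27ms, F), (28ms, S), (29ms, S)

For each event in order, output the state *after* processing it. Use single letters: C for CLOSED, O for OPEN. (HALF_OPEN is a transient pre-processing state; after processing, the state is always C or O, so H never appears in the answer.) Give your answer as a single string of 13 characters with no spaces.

Answer: CCCCCCCCOOOOO

Derivation:
State after each event:
  event#1 t=0ms outcome=F: state=CLOSED
  event#2 t=4ms outcome=F: state=CLOSED
  event#3 t=8ms outcome=S: state=CLOSED
  event#4 t=12ms outcome=F: state=CLOSED
  event#5 t=13ms outcome=S: state=CLOSED
  event#6 t=15ms outcome=S: state=CLOSED
  event#7 t=17ms outcome=F: state=CLOSED
  event#8 t=18ms outcome=F: state=CLOSED
  event#9 t=20ms outcome=F: state=OPEN
  event#10 t=24ms outcome=S: state=OPEN
  event#11 t=27ms outcome=F: state=OPEN
  event#12 t=28ms outcome=S: state=OPEN
  event#13 t=29ms outcome=S: state=OPEN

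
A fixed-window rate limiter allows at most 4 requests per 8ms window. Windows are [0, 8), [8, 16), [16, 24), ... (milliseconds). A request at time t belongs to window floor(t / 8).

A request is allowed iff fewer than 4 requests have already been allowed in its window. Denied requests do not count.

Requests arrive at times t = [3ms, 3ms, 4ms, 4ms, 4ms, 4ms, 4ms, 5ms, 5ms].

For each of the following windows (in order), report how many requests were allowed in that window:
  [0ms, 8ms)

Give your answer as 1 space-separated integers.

Answer: 4

Derivation:
Processing requests:
  req#1 t=3ms (window 0): ALLOW
  req#2 t=3ms (window 0): ALLOW
  req#3 t=4ms (window 0): ALLOW
  req#4 t=4ms (window 0): ALLOW
  req#5 t=4ms (window 0): DENY
  req#6 t=4ms (window 0): DENY
  req#7 t=4ms (window 0): DENY
  req#8 t=5ms (window 0): DENY
  req#9 t=5ms (window 0): DENY

Allowed counts by window: 4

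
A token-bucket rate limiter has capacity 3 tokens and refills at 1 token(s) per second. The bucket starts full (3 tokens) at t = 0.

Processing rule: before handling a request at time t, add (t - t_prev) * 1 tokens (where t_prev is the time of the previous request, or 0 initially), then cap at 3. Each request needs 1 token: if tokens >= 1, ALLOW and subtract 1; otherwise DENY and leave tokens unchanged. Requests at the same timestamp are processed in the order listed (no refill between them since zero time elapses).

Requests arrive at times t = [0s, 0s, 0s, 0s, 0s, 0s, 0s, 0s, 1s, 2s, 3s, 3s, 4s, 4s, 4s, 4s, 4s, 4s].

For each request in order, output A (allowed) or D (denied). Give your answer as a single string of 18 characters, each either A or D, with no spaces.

Simulating step by step:
  req#1 t=0s: ALLOW
  req#2 t=0s: ALLOW
  req#3 t=0s: ALLOW
  req#4 t=0s: DENY
  req#5 t=0s: DENY
  req#6 t=0s: DENY
  req#7 t=0s: DENY
  req#8 t=0s: DENY
  req#9 t=1s: ALLOW
  req#10 t=2s: ALLOW
  req#11 t=3s: ALLOW
  req#12 t=3s: DENY
  req#13 t=4s: ALLOW
  req#14 t=4s: DENY
  req#15 t=4s: DENY
  req#16 t=4s: DENY
  req#17 t=4s: DENY
  req#18 t=4s: DENY

Answer: AAADDDDDAAADADDDDD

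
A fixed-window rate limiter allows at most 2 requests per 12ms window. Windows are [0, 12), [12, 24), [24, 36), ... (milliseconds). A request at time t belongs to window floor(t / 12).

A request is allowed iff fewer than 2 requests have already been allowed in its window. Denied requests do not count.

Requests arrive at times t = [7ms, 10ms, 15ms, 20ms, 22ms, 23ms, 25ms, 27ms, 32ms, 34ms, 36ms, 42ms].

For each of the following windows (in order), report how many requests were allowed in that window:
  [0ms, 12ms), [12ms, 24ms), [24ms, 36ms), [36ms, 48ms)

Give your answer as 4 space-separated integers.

Processing requests:
  req#1 t=7ms (window 0): ALLOW
  req#2 t=10ms (window 0): ALLOW
  req#3 t=15ms (window 1): ALLOW
  req#4 t=20ms (window 1): ALLOW
  req#5 t=22ms (window 1): DENY
  req#6 t=23ms (window 1): DENY
  req#7 t=25ms (window 2): ALLOW
  req#8 t=27ms (window 2): ALLOW
  req#9 t=32ms (window 2): DENY
  req#10 t=34ms (window 2): DENY
  req#11 t=36ms (window 3): ALLOW
  req#12 t=42ms (window 3): ALLOW

Allowed counts by window: 2 2 2 2

Answer: 2 2 2 2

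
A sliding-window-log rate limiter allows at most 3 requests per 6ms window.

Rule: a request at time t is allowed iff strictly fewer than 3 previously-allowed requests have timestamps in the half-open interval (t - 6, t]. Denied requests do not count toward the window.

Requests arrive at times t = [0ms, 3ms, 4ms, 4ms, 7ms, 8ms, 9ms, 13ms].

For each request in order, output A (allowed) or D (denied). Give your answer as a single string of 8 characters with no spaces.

Answer: AAADADAA

Derivation:
Tracking allowed requests in the window:
  req#1 t=0ms: ALLOW
  req#2 t=3ms: ALLOW
  req#3 t=4ms: ALLOW
  req#4 t=4ms: DENY
  req#5 t=7ms: ALLOW
  req#6 t=8ms: DENY
  req#7 t=9ms: ALLOW
  req#8 t=13ms: ALLOW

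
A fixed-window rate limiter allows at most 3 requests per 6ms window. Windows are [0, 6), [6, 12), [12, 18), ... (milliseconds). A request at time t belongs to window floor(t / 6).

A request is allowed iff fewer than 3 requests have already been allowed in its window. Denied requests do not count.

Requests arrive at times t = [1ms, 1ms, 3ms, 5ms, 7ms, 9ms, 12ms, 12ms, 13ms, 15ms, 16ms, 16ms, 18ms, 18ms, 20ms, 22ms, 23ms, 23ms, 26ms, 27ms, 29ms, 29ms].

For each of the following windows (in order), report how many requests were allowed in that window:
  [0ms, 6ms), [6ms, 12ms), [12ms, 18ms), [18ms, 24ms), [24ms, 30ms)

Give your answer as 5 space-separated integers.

Processing requests:
  req#1 t=1ms (window 0): ALLOW
  req#2 t=1ms (window 0): ALLOW
  req#3 t=3ms (window 0): ALLOW
  req#4 t=5ms (window 0): DENY
  req#5 t=7ms (window 1): ALLOW
  req#6 t=9ms (window 1): ALLOW
  req#7 t=12ms (window 2): ALLOW
  req#8 t=12ms (window 2): ALLOW
  req#9 t=13ms (window 2): ALLOW
  req#10 t=15ms (window 2): DENY
  req#11 t=16ms (window 2): DENY
  req#12 t=16ms (window 2): DENY
  req#13 t=18ms (window 3): ALLOW
  req#14 t=18ms (window 3): ALLOW
  req#15 t=20ms (window 3): ALLOW
  req#16 t=22ms (window 3): DENY
  req#17 t=23ms (window 3): DENY
  req#18 t=23ms (window 3): DENY
  req#19 t=26ms (window 4): ALLOW
  req#20 t=27ms (window 4): ALLOW
  req#21 t=29ms (window 4): ALLOW
  req#22 t=29ms (window 4): DENY

Allowed counts by window: 3 2 3 3 3

Answer: 3 2 3 3 3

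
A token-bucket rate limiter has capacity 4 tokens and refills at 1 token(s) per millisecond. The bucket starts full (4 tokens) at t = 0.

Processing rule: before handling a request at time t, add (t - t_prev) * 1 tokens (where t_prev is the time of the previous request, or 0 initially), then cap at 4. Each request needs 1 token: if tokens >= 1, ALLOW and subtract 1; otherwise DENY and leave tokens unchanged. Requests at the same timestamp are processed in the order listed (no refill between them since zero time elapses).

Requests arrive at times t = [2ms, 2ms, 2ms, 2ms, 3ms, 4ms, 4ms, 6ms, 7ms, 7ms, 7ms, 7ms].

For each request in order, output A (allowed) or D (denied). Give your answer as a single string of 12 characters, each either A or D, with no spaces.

Simulating step by step:
  req#1 t=2ms: ALLOW
  req#2 t=2ms: ALLOW
  req#3 t=2ms: ALLOW
  req#4 t=2ms: ALLOW
  req#5 t=3ms: ALLOW
  req#6 t=4ms: ALLOW
  req#7 t=4ms: DENY
  req#8 t=6ms: ALLOW
  req#9 t=7ms: ALLOW
  req#10 t=7ms: ALLOW
  req#11 t=7ms: DENY
  req#12 t=7ms: DENY

Answer: AAAAAADAAADD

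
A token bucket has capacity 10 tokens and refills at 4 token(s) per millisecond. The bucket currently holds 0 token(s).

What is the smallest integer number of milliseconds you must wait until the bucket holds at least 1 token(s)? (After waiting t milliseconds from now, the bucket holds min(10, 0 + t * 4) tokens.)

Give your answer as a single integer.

Answer: 1

Derivation:
Need 0 + t * 4 >= 1, so t >= 1/4.
Smallest integer t = ceil(1/4) = 1.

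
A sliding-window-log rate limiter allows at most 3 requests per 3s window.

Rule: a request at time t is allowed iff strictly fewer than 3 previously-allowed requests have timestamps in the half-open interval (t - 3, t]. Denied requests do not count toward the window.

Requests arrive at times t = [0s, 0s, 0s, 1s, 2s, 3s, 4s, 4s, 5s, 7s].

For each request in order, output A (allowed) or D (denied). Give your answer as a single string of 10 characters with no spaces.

Tracking allowed requests in the window:
  req#1 t=0s: ALLOW
  req#2 t=0s: ALLOW
  req#3 t=0s: ALLOW
  req#4 t=1s: DENY
  req#5 t=2s: DENY
  req#6 t=3s: ALLOW
  req#7 t=4s: ALLOW
  req#8 t=4s: ALLOW
  req#9 t=5s: DENY
  req#10 t=7s: ALLOW

Answer: AAADDAAADA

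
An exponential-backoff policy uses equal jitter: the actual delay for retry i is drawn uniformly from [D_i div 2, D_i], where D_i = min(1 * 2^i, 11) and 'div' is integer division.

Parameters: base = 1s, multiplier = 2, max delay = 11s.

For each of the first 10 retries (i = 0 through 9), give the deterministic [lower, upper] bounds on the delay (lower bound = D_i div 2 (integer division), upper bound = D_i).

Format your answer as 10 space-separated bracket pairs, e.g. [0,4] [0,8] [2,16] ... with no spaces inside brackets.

Computing bounds per retry:
  i=0: D_i=min(1*2^0,11)=1, bounds=[0,1]
  i=1: D_i=min(1*2^1,11)=2, bounds=[1,2]
  i=2: D_i=min(1*2^2,11)=4, bounds=[2,4]
  i=3: D_i=min(1*2^3,11)=8, bounds=[4,8]
  i=4: D_i=min(1*2^4,11)=11, bounds=[5,11]
  i=5: D_i=min(1*2^5,11)=11, bounds=[5,11]
  i=6: D_i=min(1*2^6,11)=11, bounds=[5,11]
  i=7: D_i=min(1*2^7,11)=11, bounds=[5,11]
  i=8: D_i=min(1*2^8,11)=11, bounds=[5,11]
  i=9: D_i=min(1*2^9,11)=11, bounds=[5,11]

Answer: [0,1] [1,2] [2,4] [4,8] [5,11] [5,11] [5,11] [5,11] [5,11] [5,11]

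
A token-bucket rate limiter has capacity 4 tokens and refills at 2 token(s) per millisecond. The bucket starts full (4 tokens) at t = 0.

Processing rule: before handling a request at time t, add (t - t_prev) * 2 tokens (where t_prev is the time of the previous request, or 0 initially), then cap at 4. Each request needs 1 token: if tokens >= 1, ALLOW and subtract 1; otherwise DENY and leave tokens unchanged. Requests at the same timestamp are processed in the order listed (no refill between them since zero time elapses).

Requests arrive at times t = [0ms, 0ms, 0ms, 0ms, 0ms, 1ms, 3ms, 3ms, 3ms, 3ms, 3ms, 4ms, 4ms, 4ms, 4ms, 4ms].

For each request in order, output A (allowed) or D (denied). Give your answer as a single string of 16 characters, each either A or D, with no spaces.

Simulating step by step:
  req#1 t=0ms: ALLOW
  req#2 t=0ms: ALLOW
  req#3 t=0ms: ALLOW
  req#4 t=0ms: ALLOW
  req#5 t=0ms: DENY
  req#6 t=1ms: ALLOW
  req#7 t=3ms: ALLOW
  req#8 t=3ms: ALLOW
  req#9 t=3ms: ALLOW
  req#10 t=3ms: ALLOW
  req#11 t=3ms: DENY
  req#12 t=4ms: ALLOW
  req#13 t=4ms: ALLOW
  req#14 t=4ms: DENY
  req#15 t=4ms: DENY
  req#16 t=4ms: DENY

Answer: AAAADAAAAADAADDD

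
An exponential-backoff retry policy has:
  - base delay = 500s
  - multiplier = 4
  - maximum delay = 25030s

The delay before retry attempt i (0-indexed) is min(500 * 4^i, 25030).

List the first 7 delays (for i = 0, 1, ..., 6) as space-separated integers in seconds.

Answer: 500 2000 8000 25030 25030 25030 25030

Derivation:
Computing each delay:
  i=0: min(500*4^0, 25030) = 500
  i=1: min(500*4^1, 25030) = 2000
  i=2: min(500*4^2, 25030) = 8000
  i=3: min(500*4^3, 25030) = 25030
  i=4: min(500*4^4, 25030) = 25030
  i=5: min(500*4^5, 25030) = 25030
  i=6: min(500*4^6, 25030) = 25030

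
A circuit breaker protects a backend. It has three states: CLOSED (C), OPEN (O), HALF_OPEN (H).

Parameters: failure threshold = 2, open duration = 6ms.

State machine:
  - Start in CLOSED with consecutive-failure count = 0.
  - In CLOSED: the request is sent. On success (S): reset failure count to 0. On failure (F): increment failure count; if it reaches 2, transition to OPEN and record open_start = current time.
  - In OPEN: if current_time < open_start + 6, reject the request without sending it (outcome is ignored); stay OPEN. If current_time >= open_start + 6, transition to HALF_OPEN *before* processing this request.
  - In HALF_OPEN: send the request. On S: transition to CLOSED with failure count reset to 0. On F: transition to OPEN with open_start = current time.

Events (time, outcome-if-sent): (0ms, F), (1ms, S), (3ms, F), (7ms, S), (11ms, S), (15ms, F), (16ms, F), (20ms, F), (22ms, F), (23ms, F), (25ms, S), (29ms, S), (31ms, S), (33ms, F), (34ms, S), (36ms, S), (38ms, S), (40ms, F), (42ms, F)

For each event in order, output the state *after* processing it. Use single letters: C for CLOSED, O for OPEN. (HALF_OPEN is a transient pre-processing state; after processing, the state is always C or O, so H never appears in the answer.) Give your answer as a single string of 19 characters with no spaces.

State after each event:
  event#1 t=0ms outcome=F: state=CLOSED
  event#2 t=1ms outcome=S: state=CLOSED
  event#3 t=3ms outcome=F: state=CLOSED
  event#4 t=7ms outcome=S: state=CLOSED
  event#5 t=11ms outcome=S: state=CLOSED
  event#6 t=15ms outcome=F: state=CLOSED
  event#7 t=16ms outcome=F: state=OPEN
  event#8 t=20ms outcome=F: state=OPEN
  event#9 t=22ms outcome=F: state=OPEN
  event#10 t=23ms outcome=F: state=OPEN
  event#11 t=25ms outcome=S: state=OPEN
  event#12 t=29ms outcome=S: state=CLOSED
  event#13 t=31ms outcome=S: state=CLOSED
  event#14 t=33ms outcome=F: state=CLOSED
  event#15 t=34ms outcome=S: state=CLOSED
  event#16 t=36ms outcome=S: state=CLOSED
  event#17 t=38ms outcome=S: state=CLOSED
  event#18 t=40ms outcome=F: state=CLOSED
  event#19 t=42ms outcome=F: state=OPEN

Answer: CCCCCCOOOOOCCCCCCCO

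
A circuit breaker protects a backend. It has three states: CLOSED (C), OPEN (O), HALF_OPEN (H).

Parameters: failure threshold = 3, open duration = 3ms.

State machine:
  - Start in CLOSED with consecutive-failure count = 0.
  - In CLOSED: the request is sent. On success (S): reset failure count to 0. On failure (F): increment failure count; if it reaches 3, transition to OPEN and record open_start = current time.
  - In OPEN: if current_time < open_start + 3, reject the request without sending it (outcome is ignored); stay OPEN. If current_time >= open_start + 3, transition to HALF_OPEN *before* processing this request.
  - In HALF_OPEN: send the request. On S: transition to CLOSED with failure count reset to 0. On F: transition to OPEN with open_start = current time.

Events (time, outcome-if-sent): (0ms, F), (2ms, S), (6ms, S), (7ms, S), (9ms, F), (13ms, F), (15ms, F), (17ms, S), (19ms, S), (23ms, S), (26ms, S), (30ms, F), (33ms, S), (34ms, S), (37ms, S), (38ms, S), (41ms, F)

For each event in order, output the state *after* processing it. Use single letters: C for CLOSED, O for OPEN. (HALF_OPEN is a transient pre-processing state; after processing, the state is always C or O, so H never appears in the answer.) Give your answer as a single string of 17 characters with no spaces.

State after each event:
  event#1 t=0ms outcome=F: state=CLOSED
  event#2 t=2ms outcome=S: state=CLOSED
  event#3 t=6ms outcome=S: state=CLOSED
  event#4 t=7ms outcome=S: state=CLOSED
  event#5 t=9ms outcome=F: state=CLOSED
  event#6 t=13ms outcome=F: state=CLOSED
  event#7 t=15ms outcome=F: state=OPEN
  event#8 t=17ms outcome=S: state=OPEN
  event#9 t=19ms outcome=S: state=CLOSED
  event#10 t=23ms outcome=S: state=CLOSED
  event#11 t=26ms outcome=S: state=CLOSED
  event#12 t=30ms outcome=F: state=CLOSED
  event#13 t=33ms outcome=S: state=CLOSED
  event#14 t=34ms outcome=S: state=CLOSED
  event#15 t=37ms outcome=S: state=CLOSED
  event#16 t=38ms outcome=S: state=CLOSED
  event#17 t=41ms outcome=F: state=CLOSED

Answer: CCCCCCOOCCCCCCCCC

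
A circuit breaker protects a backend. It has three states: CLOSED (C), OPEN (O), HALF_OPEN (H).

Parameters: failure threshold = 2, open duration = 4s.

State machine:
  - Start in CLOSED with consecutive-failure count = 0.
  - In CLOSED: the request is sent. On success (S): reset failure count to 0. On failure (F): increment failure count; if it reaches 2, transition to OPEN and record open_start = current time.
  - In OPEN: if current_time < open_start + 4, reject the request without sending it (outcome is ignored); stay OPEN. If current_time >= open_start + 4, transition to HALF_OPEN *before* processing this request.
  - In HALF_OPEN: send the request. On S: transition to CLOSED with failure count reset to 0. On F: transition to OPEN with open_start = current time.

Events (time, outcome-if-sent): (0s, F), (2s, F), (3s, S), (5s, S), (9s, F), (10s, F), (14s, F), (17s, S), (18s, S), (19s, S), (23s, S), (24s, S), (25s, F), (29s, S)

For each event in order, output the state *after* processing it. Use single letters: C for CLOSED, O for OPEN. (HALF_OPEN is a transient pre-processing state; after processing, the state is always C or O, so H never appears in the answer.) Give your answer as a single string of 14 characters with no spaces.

State after each event:
  event#1 t=0s outcome=F: state=CLOSED
  event#2 t=2s outcome=F: state=OPEN
  event#3 t=3s outcome=S: state=OPEN
  event#4 t=5s outcome=S: state=OPEN
  event#5 t=9s outcome=F: state=OPEN
  event#6 t=10s outcome=F: state=OPEN
  event#7 t=14s outcome=F: state=OPEN
  event#8 t=17s outcome=S: state=OPEN
  event#9 t=18s outcome=S: state=CLOSED
  event#10 t=19s outcome=S: state=CLOSED
  event#11 t=23s outcome=S: state=CLOSED
  event#12 t=24s outcome=S: state=CLOSED
  event#13 t=25s outcome=F: state=CLOSED
  event#14 t=29s outcome=S: state=CLOSED

Answer: COOOOOOOCCCCCC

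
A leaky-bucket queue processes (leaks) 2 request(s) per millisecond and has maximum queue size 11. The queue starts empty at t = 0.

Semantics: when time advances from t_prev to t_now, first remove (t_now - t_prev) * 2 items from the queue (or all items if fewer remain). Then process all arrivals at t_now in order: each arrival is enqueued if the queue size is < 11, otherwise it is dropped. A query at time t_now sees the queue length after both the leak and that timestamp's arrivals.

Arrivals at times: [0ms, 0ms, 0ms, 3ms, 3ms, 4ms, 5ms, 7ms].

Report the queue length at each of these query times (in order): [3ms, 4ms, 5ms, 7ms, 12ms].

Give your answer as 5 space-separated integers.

Answer: 2 1 1 1 0

Derivation:
Queue lengths at query times:
  query t=3ms: backlog = 2
  query t=4ms: backlog = 1
  query t=5ms: backlog = 1
  query t=7ms: backlog = 1
  query t=12ms: backlog = 0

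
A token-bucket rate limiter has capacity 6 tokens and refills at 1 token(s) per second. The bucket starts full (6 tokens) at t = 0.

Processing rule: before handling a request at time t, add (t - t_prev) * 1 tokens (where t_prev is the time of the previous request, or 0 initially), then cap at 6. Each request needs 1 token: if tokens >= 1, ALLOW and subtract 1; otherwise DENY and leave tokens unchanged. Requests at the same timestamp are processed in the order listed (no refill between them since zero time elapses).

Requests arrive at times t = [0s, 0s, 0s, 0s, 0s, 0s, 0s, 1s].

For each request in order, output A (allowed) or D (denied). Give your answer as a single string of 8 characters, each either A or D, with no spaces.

Simulating step by step:
  req#1 t=0s: ALLOW
  req#2 t=0s: ALLOW
  req#3 t=0s: ALLOW
  req#4 t=0s: ALLOW
  req#5 t=0s: ALLOW
  req#6 t=0s: ALLOW
  req#7 t=0s: DENY
  req#8 t=1s: ALLOW

Answer: AAAAAADA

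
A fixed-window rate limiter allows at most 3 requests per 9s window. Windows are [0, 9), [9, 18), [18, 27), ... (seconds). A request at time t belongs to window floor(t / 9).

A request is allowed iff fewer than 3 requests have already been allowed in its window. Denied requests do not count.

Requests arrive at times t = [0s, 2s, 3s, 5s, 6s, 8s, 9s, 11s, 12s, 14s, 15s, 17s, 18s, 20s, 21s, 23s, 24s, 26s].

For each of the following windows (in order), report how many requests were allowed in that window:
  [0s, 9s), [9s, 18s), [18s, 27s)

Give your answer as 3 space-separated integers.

Processing requests:
  req#1 t=0s (window 0): ALLOW
  req#2 t=2s (window 0): ALLOW
  req#3 t=3s (window 0): ALLOW
  req#4 t=5s (window 0): DENY
  req#5 t=6s (window 0): DENY
  req#6 t=8s (window 0): DENY
  req#7 t=9s (window 1): ALLOW
  req#8 t=11s (window 1): ALLOW
  req#9 t=12s (window 1): ALLOW
  req#10 t=14s (window 1): DENY
  req#11 t=15s (window 1): DENY
  req#12 t=17s (window 1): DENY
  req#13 t=18s (window 2): ALLOW
  req#14 t=20s (window 2): ALLOW
  req#15 t=21s (window 2): ALLOW
  req#16 t=23s (window 2): DENY
  req#17 t=24s (window 2): DENY
  req#18 t=26s (window 2): DENY

Allowed counts by window: 3 3 3

Answer: 3 3 3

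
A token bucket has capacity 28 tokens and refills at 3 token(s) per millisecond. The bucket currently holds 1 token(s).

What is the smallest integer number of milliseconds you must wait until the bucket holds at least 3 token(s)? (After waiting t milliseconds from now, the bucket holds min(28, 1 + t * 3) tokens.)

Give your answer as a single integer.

Answer: 1

Derivation:
Need 1 + t * 3 >= 3, so t >= 2/3.
Smallest integer t = ceil(2/3) = 1.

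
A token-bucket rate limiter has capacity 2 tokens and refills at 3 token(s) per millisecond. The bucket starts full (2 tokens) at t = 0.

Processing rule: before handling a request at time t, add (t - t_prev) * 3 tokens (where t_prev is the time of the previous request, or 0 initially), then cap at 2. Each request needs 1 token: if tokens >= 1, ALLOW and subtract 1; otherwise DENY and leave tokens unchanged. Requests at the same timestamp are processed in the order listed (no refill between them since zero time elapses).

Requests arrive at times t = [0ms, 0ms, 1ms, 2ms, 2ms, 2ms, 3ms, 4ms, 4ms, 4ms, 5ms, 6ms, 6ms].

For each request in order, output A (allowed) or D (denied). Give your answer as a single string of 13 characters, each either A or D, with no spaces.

Answer: AAAAADAAADAAA

Derivation:
Simulating step by step:
  req#1 t=0ms: ALLOW
  req#2 t=0ms: ALLOW
  req#3 t=1ms: ALLOW
  req#4 t=2ms: ALLOW
  req#5 t=2ms: ALLOW
  req#6 t=2ms: DENY
  req#7 t=3ms: ALLOW
  req#8 t=4ms: ALLOW
  req#9 t=4ms: ALLOW
  req#10 t=4ms: DENY
  req#11 t=5ms: ALLOW
  req#12 t=6ms: ALLOW
  req#13 t=6ms: ALLOW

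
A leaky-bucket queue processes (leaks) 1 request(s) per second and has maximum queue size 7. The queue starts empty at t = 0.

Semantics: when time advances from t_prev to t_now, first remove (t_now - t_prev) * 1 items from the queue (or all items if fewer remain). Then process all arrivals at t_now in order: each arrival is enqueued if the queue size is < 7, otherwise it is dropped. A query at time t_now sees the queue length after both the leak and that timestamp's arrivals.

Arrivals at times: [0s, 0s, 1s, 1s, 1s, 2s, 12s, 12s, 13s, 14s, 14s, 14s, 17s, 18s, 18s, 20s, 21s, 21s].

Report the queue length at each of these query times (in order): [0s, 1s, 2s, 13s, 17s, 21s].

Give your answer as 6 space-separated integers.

Answer: 2 4 4 2 2 3

Derivation:
Queue lengths at query times:
  query t=0s: backlog = 2
  query t=1s: backlog = 4
  query t=2s: backlog = 4
  query t=13s: backlog = 2
  query t=17s: backlog = 2
  query t=21s: backlog = 3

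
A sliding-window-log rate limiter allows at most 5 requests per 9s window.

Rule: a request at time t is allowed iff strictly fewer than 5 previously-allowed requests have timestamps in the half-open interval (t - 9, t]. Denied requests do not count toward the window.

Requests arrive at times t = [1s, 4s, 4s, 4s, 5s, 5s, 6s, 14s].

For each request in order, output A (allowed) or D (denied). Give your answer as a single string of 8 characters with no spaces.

Answer: AAAAADDA

Derivation:
Tracking allowed requests in the window:
  req#1 t=1s: ALLOW
  req#2 t=4s: ALLOW
  req#3 t=4s: ALLOW
  req#4 t=4s: ALLOW
  req#5 t=5s: ALLOW
  req#6 t=5s: DENY
  req#7 t=6s: DENY
  req#8 t=14s: ALLOW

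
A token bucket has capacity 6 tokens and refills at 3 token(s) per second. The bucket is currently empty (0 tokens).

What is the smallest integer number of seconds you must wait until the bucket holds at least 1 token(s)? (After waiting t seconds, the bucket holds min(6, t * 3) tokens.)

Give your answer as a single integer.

Answer: 1

Derivation:
Need t * 3 >= 1, so t >= 1/3.
Smallest integer t = ceil(1/3) = 1.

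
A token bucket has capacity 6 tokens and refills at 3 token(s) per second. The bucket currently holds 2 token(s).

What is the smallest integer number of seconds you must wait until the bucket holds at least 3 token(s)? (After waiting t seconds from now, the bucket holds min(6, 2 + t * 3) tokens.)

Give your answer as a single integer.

Answer: 1

Derivation:
Need 2 + t * 3 >= 3, so t >= 1/3.
Smallest integer t = ceil(1/3) = 1.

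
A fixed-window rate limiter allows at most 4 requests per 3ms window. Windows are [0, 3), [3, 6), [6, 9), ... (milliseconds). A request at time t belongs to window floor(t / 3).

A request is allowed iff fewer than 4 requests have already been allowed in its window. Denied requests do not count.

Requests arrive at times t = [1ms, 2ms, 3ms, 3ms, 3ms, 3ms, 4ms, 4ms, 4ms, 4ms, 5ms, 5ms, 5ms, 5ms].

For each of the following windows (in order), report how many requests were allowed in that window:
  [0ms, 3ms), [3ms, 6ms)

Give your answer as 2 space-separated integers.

Processing requests:
  req#1 t=1ms (window 0): ALLOW
  req#2 t=2ms (window 0): ALLOW
  req#3 t=3ms (window 1): ALLOW
  req#4 t=3ms (window 1): ALLOW
  req#5 t=3ms (window 1): ALLOW
  req#6 t=3ms (window 1): ALLOW
  req#7 t=4ms (window 1): DENY
  req#8 t=4ms (window 1): DENY
  req#9 t=4ms (window 1): DENY
  req#10 t=4ms (window 1): DENY
  req#11 t=5ms (window 1): DENY
  req#12 t=5ms (window 1): DENY
  req#13 t=5ms (window 1): DENY
  req#14 t=5ms (window 1): DENY

Allowed counts by window: 2 4

Answer: 2 4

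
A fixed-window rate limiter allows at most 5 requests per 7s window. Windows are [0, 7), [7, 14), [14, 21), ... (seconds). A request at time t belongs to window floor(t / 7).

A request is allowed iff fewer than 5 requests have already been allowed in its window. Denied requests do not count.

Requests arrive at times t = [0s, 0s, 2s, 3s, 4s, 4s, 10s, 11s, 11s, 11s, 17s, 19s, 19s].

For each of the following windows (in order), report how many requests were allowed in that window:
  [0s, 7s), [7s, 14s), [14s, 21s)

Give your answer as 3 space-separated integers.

Answer: 5 4 3

Derivation:
Processing requests:
  req#1 t=0s (window 0): ALLOW
  req#2 t=0s (window 0): ALLOW
  req#3 t=2s (window 0): ALLOW
  req#4 t=3s (window 0): ALLOW
  req#5 t=4s (window 0): ALLOW
  req#6 t=4s (window 0): DENY
  req#7 t=10s (window 1): ALLOW
  req#8 t=11s (window 1): ALLOW
  req#9 t=11s (window 1): ALLOW
  req#10 t=11s (window 1): ALLOW
  req#11 t=17s (window 2): ALLOW
  req#12 t=19s (window 2): ALLOW
  req#13 t=19s (window 2): ALLOW

Allowed counts by window: 5 4 3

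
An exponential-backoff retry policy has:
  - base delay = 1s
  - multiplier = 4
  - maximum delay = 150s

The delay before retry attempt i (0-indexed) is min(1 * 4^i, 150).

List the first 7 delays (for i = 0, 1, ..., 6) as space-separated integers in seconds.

Computing each delay:
  i=0: min(1*4^0, 150) = 1
  i=1: min(1*4^1, 150) = 4
  i=2: min(1*4^2, 150) = 16
  i=3: min(1*4^3, 150) = 64
  i=4: min(1*4^4, 150) = 150
  i=5: min(1*4^5, 150) = 150
  i=6: min(1*4^6, 150) = 150

Answer: 1 4 16 64 150 150 150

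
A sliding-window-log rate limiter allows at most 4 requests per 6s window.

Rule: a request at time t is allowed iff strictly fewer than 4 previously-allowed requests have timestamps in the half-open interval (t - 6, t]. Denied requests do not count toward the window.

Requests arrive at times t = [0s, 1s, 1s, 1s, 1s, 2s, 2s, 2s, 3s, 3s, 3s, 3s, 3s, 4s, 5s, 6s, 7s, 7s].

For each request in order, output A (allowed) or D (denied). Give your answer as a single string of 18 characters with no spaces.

Tracking allowed requests in the window:
  req#1 t=0s: ALLOW
  req#2 t=1s: ALLOW
  req#3 t=1s: ALLOW
  req#4 t=1s: ALLOW
  req#5 t=1s: DENY
  req#6 t=2s: DENY
  req#7 t=2s: DENY
  req#8 t=2s: DENY
  req#9 t=3s: DENY
  req#10 t=3s: DENY
  req#11 t=3s: DENY
  req#12 t=3s: DENY
  req#13 t=3s: DENY
  req#14 t=4s: DENY
  req#15 t=5s: DENY
  req#16 t=6s: ALLOW
  req#17 t=7s: ALLOW
  req#18 t=7s: ALLOW

Answer: AAAADDDDDDDDDDDAAA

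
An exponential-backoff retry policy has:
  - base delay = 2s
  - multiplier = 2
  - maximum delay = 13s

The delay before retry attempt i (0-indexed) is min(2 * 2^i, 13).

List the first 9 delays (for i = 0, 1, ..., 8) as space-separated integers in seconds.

Answer: 2 4 8 13 13 13 13 13 13

Derivation:
Computing each delay:
  i=0: min(2*2^0, 13) = 2
  i=1: min(2*2^1, 13) = 4
  i=2: min(2*2^2, 13) = 8
  i=3: min(2*2^3, 13) = 13
  i=4: min(2*2^4, 13) = 13
  i=5: min(2*2^5, 13) = 13
  i=6: min(2*2^6, 13) = 13
  i=7: min(2*2^7, 13) = 13
  i=8: min(2*2^8, 13) = 13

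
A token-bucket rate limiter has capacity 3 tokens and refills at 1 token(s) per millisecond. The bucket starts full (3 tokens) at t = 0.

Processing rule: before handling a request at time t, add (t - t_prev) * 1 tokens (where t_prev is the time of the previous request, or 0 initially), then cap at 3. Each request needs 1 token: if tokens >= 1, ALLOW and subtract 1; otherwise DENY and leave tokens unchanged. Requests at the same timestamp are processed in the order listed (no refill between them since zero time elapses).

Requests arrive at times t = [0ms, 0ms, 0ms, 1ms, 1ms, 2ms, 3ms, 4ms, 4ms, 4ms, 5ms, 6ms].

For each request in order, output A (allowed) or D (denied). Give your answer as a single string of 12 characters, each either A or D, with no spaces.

Simulating step by step:
  req#1 t=0ms: ALLOW
  req#2 t=0ms: ALLOW
  req#3 t=0ms: ALLOW
  req#4 t=1ms: ALLOW
  req#5 t=1ms: DENY
  req#6 t=2ms: ALLOW
  req#7 t=3ms: ALLOW
  req#8 t=4ms: ALLOW
  req#9 t=4ms: DENY
  req#10 t=4ms: DENY
  req#11 t=5ms: ALLOW
  req#12 t=6ms: ALLOW

Answer: AAAADAAADDAA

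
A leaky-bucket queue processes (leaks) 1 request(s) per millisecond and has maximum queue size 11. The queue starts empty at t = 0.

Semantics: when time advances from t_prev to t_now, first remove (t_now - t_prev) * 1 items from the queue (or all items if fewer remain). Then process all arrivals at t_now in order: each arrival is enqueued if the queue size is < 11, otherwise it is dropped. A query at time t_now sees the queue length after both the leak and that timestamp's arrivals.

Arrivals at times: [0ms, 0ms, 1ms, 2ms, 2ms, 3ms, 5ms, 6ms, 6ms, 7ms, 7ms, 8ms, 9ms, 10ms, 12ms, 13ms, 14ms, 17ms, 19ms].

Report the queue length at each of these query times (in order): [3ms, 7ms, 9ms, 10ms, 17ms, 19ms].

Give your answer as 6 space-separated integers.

Queue lengths at query times:
  query t=3ms: backlog = 3
  query t=7ms: backlog = 4
  query t=9ms: backlog = 4
  query t=10ms: backlog = 4
  query t=17ms: backlog = 1
  query t=19ms: backlog = 1

Answer: 3 4 4 4 1 1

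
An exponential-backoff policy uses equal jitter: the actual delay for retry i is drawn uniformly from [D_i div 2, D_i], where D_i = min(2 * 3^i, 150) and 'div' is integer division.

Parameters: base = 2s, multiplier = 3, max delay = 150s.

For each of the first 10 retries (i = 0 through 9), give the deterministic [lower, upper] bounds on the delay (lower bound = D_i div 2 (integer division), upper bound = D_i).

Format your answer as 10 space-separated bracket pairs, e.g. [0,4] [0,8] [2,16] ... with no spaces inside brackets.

Computing bounds per retry:
  i=0: D_i=min(2*3^0,150)=2, bounds=[1,2]
  i=1: D_i=min(2*3^1,150)=6, bounds=[3,6]
  i=2: D_i=min(2*3^2,150)=18, bounds=[9,18]
  i=3: D_i=min(2*3^3,150)=54, bounds=[27,54]
  i=4: D_i=min(2*3^4,150)=150, bounds=[75,150]
  i=5: D_i=min(2*3^5,150)=150, bounds=[75,150]
  i=6: D_i=min(2*3^6,150)=150, bounds=[75,150]
  i=7: D_i=min(2*3^7,150)=150, bounds=[75,150]
  i=8: D_i=min(2*3^8,150)=150, bounds=[75,150]
  i=9: D_i=min(2*3^9,150)=150, bounds=[75,150]

Answer: [1,2] [3,6] [9,18] [27,54] [75,150] [75,150] [75,150] [75,150] [75,150] [75,150]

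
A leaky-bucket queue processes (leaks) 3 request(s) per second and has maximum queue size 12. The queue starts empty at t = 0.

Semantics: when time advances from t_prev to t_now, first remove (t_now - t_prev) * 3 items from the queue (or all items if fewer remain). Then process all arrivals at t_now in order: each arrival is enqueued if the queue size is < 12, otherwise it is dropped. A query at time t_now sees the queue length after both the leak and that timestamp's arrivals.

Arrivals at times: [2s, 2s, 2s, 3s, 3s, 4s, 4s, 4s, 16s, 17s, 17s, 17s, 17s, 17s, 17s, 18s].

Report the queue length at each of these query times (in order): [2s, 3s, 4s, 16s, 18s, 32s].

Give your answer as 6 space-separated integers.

Queue lengths at query times:
  query t=2s: backlog = 3
  query t=3s: backlog = 2
  query t=4s: backlog = 3
  query t=16s: backlog = 1
  query t=18s: backlog = 4
  query t=32s: backlog = 0

Answer: 3 2 3 1 4 0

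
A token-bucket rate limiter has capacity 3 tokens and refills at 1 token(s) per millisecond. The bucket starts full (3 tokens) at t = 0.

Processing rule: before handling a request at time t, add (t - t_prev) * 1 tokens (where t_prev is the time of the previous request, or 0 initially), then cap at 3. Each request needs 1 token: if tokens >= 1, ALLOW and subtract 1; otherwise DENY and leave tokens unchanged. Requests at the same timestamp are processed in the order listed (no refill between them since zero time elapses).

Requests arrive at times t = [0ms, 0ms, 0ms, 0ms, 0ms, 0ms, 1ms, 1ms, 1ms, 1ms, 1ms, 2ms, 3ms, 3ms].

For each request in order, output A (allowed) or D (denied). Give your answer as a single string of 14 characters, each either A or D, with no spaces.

Simulating step by step:
  req#1 t=0ms: ALLOW
  req#2 t=0ms: ALLOW
  req#3 t=0ms: ALLOW
  req#4 t=0ms: DENY
  req#5 t=0ms: DENY
  req#6 t=0ms: DENY
  req#7 t=1ms: ALLOW
  req#8 t=1ms: DENY
  req#9 t=1ms: DENY
  req#10 t=1ms: DENY
  req#11 t=1ms: DENY
  req#12 t=2ms: ALLOW
  req#13 t=3ms: ALLOW
  req#14 t=3ms: DENY

Answer: AAADDDADDDDAAD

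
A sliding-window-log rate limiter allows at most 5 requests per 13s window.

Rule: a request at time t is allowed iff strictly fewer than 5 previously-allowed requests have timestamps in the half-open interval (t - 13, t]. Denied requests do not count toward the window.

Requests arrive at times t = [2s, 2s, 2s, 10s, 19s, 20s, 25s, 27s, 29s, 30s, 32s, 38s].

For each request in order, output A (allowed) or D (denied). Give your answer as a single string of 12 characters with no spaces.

Answer: AAAAAAAAADAA

Derivation:
Tracking allowed requests in the window:
  req#1 t=2s: ALLOW
  req#2 t=2s: ALLOW
  req#3 t=2s: ALLOW
  req#4 t=10s: ALLOW
  req#5 t=19s: ALLOW
  req#6 t=20s: ALLOW
  req#7 t=25s: ALLOW
  req#8 t=27s: ALLOW
  req#9 t=29s: ALLOW
  req#10 t=30s: DENY
  req#11 t=32s: ALLOW
  req#12 t=38s: ALLOW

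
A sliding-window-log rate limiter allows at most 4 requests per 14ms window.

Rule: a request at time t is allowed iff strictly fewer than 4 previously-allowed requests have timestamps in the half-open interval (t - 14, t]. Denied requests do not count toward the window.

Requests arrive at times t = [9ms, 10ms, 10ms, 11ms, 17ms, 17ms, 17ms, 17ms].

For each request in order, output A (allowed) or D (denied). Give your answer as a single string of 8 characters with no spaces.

Answer: AAAADDDD

Derivation:
Tracking allowed requests in the window:
  req#1 t=9ms: ALLOW
  req#2 t=10ms: ALLOW
  req#3 t=10ms: ALLOW
  req#4 t=11ms: ALLOW
  req#5 t=17ms: DENY
  req#6 t=17ms: DENY
  req#7 t=17ms: DENY
  req#8 t=17ms: DENY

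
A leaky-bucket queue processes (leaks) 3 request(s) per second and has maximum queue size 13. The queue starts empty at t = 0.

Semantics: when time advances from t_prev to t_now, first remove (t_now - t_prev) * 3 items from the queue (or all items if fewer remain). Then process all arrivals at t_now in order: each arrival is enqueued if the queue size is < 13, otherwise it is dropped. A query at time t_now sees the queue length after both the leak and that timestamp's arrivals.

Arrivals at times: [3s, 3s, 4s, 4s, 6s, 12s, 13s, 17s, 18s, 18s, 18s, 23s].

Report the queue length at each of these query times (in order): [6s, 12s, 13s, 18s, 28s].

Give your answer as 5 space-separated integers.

Queue lengths at query times:
  query t=6s: backlog = 1
  query t=12s: backlog = 1
  query t=13s: backlog = 1
  query t=18s: backlog = 3
  query t=28s: backlog = 0

Answer: 1 1 1 3 0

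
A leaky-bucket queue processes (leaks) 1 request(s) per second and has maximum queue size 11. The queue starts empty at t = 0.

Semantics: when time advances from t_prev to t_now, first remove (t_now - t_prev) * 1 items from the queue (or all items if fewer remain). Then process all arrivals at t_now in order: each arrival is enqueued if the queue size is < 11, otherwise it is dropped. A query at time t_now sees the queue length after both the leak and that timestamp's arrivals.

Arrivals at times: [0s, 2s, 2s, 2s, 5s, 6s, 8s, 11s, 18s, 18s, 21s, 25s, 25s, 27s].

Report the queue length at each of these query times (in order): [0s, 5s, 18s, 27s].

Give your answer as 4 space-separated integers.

Answer: 1 1 2 1

Derivation:
Queue lengths at query times:
  query t=0s: backlog = 1
  query t=5s: backlog = 1
  query t=18s: backlog = 2
  query t=27s: backlog = 1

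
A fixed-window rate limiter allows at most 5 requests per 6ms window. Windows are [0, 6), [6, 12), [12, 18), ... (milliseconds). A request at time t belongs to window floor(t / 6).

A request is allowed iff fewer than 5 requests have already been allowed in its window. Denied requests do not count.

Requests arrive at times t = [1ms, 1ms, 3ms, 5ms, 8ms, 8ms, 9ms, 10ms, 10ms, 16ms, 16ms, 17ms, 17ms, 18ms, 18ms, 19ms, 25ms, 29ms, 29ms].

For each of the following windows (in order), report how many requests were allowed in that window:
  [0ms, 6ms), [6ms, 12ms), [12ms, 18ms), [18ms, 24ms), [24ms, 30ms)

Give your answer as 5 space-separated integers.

Answer: 4 5 4 3 3

Derivation:
Processing requests:
  req#1 t=1ms (window 0): ALLOW
  req#2 t=1ms (window 0): ALLOW
  req#3 t=3ms (window 0): ALLOW
  req#4 t=5ms (window 0): ALLOW
  req#5 t=8ms (window 1): ALLOW
  req#6 t=8ms (window 1): ALLOW
  req#7 t=9ms (window 1): ALLOW
  req#8 t=10ms (window 1): ALLOW
  req#9 t=10ms (window 1): ALLOW
  req#10 t=16ms (window 2): ALLOW
  req#11 t=16ms (window 2): ALLOW
  req#12 t=17ms (window 2): ALLOW
  req#13 t=17ms (window 2): ALLOW
  req#14 t=18ms (window 3): ALLOW
  req#15 t=18ms (window 3): ALLOW
  req#16 t=19ms (window 3): ALLOW
  req#17 t=25ms (window 4): ALLOW
  req#18 t=29ms (window 4): ALLOW
  req#19 t=29ms (window 4): ALLOW

Allowed counts by window: 4 5 4 3 3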